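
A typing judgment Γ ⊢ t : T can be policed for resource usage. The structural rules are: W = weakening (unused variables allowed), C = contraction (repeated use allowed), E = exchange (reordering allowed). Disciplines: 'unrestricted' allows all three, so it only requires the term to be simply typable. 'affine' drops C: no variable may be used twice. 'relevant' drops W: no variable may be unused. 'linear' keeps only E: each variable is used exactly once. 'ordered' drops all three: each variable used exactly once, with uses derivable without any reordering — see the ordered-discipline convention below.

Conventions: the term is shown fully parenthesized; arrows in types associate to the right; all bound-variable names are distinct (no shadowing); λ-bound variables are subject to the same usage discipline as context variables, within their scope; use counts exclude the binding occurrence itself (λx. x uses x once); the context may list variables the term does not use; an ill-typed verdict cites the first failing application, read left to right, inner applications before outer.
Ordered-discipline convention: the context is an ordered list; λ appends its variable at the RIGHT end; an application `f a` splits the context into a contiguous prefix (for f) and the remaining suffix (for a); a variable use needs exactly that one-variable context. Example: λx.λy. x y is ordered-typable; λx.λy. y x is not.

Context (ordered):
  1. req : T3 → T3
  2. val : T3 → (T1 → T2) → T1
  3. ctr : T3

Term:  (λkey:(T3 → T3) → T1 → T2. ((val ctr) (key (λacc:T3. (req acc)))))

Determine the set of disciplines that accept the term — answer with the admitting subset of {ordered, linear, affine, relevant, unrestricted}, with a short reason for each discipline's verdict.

admitted by: linear, affine, relevant, unrestricted
variable uses: req: 1, val: 1, ctr: 1, key [bound]: 1, acc [bound]: 1
order of uses: val, ctr, key, req, acc
typing: the term checks, with type ((T3 → T3) → T1 → T2) → T1
ordered: ✗ — no contiguous prefix/suffix split fits val, ctr, key, req, acc
linear: ✓ — exactly-once usage across req, val, ctr, key, acc
affine: ✓ — at most one use each (req, val, ctr, key, acc)
relevant: ✓ — none of req, val, ctr, key, acc goes unused
unrestricted: ✓ — typability at ((T3 → T3) → T1 → T2) → T1 is all that's needed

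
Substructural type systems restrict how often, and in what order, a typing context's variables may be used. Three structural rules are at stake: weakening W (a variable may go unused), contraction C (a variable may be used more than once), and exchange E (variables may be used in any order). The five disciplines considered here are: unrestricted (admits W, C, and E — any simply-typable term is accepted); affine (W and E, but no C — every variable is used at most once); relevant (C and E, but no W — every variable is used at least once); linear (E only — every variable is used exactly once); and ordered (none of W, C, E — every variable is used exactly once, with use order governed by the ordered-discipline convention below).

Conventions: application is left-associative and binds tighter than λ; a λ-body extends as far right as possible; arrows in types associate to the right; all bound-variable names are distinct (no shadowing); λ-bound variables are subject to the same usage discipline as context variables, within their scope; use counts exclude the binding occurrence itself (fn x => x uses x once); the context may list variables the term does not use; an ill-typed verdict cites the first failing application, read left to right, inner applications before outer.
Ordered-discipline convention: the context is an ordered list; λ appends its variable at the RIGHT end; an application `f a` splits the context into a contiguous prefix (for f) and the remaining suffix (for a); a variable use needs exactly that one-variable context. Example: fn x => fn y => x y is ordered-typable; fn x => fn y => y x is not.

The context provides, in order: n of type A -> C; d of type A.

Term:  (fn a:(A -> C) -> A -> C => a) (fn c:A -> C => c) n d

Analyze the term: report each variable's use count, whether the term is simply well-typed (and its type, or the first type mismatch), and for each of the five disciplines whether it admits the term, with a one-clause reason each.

use counts: n ×1, d ×1, a [bound] ×1, c [bound] ×1
order of uses: a, c, n, d
typing: well-typed — term : C
ordered: ✓, one use each (n, d, a, c); ordered split holds
linear: ✓, exactly-once usage across n, d, a, c
affine: ✓, at most one use each (n, d, a, c)
relevant: ✓, every one of n, d, a, c appears
unrestricted: ✓, typability at C is all that's needed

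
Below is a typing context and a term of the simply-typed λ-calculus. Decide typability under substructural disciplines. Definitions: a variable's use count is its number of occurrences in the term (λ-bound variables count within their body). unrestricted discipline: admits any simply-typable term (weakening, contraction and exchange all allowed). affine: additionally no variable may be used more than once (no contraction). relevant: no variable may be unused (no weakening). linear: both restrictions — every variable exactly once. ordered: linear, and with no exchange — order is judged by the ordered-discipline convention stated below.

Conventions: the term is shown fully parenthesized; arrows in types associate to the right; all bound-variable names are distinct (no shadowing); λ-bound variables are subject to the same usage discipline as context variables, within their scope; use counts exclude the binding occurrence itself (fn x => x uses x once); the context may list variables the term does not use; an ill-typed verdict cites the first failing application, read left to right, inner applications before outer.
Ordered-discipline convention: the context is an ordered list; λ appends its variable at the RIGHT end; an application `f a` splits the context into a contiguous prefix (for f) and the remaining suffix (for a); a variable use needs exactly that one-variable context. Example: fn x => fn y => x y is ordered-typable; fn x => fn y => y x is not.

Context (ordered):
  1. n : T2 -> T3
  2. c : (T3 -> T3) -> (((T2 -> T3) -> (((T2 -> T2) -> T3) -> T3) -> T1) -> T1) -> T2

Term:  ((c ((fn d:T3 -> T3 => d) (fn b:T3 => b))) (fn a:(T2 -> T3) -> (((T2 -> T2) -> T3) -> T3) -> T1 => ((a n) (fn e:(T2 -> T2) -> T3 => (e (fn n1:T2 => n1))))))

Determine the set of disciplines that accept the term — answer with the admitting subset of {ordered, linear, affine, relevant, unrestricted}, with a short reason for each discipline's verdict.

admitted in: linear, affine, relevant, unrestricted
use counts: n ×1, c ×1, d [bound] ×1, b [bound] ×1, a [bound] ×1, e [bound] ×1, n1 [bound] ×1
order of uses: c, d, b, a, n, e, n1
typing: ✓ — T2
ordered: ✗, needs exchange: uses follow c, d, b, a, n, e, n1
linear: ✓, each of n, c, d, b, a, e, n1 used exactly once
affine: ✓, n, c, d, b, a, e, n1: no repeats, contraction unneeded
relevant: ✓, none of n, c, d, b, a, e, n1 goes unused
unrestricted: ✓, well-typed at T2; no restrictions here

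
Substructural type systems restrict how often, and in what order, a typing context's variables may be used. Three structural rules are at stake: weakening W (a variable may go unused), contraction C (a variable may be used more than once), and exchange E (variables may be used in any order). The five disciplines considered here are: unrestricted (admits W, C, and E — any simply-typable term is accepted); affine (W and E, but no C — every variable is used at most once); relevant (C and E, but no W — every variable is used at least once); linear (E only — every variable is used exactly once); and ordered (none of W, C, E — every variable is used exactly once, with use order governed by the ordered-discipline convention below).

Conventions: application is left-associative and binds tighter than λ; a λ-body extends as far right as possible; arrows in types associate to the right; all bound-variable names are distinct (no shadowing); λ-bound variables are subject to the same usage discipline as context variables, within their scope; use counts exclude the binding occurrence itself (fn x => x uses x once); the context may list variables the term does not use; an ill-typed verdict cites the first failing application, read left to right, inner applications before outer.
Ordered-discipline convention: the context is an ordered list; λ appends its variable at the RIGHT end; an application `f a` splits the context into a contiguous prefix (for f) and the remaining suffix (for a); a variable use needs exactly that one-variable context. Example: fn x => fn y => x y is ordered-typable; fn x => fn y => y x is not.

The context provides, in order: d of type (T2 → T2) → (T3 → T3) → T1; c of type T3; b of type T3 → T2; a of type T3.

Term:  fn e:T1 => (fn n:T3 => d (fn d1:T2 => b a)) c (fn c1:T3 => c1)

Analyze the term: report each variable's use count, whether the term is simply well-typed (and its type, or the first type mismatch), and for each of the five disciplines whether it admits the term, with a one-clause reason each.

usage: d: 1×; c: 1×; b: 1×; a: 1×; e (λ-bound): 0×; n (λ-bound): 0×; d1 (λ-bound): 0×; c1 (λ-bound): 1×
left-to-right use order: d, b, a, c, c1
typing: ✓ — T1 → T1
ordered: ✗, needs weakening: e, n, d1 unused
linear: ✗, needs weakening: e, n, d1 unused
affine: ✓, d, c, b, a, e, n, d1, c1: no repeats, contraction unneeded
relevant: ✗, needs weakening: e, n, d1 unused
unrestricted: ✓, simply typable at T1 → T1; W, C, E all held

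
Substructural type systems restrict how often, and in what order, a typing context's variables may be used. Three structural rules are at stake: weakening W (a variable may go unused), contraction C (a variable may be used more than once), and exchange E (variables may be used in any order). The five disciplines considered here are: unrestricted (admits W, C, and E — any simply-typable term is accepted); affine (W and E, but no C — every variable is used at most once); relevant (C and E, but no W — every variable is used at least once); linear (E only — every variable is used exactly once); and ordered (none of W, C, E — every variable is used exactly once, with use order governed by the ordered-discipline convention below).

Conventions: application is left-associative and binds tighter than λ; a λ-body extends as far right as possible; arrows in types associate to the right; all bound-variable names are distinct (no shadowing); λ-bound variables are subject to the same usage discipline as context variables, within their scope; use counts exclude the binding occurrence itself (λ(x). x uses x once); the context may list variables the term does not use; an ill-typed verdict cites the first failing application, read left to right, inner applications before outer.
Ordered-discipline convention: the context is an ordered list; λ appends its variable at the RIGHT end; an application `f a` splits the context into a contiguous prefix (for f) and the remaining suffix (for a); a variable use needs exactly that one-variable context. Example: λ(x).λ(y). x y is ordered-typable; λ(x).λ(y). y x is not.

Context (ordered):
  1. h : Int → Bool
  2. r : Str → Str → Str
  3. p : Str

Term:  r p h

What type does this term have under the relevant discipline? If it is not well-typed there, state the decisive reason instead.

not well-typed under relevant — a type mismatch blocks all five
variable uses: h: 1×, r: 1×, p: 1×
left-to-right use order: r, p, h
typing: ill-typed: a function awaiting Str gets Int → Bool
summary: ordered ✗, linear ✗, affine ✗, relevant ✗, unrestricted ✗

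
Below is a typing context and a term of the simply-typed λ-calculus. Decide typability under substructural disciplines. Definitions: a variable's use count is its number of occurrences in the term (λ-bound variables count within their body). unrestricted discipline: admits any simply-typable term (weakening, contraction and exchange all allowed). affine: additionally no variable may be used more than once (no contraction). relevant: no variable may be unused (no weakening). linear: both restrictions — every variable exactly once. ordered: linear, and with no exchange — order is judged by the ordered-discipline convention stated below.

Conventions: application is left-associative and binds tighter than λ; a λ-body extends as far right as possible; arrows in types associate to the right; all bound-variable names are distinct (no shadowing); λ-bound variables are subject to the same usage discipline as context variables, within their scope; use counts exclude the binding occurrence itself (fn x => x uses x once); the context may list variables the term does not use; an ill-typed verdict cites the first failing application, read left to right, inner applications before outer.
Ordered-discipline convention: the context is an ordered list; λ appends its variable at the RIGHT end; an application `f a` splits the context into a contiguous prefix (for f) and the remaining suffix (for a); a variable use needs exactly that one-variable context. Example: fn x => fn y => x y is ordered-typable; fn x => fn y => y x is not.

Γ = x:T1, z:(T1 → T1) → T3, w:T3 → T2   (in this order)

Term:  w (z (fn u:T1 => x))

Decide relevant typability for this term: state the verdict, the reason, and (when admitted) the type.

no — needs weakening: u unused
usage: x ×1; z ×1; w ×1; u [bound] ×0
order of uses: w, z, x
typing: ✓ — T2
per-discipline verdicts: ordered ✗, linear ✗, affine ✓, relevant ✗, unrestricted ✓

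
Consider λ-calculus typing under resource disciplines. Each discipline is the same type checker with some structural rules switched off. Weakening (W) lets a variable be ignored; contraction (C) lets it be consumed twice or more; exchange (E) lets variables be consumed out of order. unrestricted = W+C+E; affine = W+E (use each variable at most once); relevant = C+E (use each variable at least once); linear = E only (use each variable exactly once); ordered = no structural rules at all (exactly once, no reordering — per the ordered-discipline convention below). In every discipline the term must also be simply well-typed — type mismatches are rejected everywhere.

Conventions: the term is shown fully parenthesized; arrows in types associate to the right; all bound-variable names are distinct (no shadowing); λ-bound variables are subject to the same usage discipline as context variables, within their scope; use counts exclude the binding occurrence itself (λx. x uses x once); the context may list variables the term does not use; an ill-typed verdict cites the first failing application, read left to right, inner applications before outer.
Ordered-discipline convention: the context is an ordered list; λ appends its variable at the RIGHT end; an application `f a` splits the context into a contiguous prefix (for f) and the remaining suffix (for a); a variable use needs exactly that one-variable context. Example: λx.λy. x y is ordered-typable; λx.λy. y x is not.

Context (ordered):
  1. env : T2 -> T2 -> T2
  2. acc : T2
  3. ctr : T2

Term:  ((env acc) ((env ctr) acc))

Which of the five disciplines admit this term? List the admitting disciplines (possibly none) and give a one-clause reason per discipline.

admitted by: relevant, unrestricted
use counts: env: 2, acc: 2, ctr: 1
uses in reading order: env, acc, env, ctr, acc
typing: well-typed — term : T2
ordered ✗ (uses contraction: env ×2, acc ×2)
linear ✗ (uses contraction: env ×2, acc ×2)
affine ✗ (uses contraction: env ×2, acc ×2)
relevant ✓ (none of env, acc, ctr goes unused)
unrestricted ✓ (well-typed at T2; no restrictions here)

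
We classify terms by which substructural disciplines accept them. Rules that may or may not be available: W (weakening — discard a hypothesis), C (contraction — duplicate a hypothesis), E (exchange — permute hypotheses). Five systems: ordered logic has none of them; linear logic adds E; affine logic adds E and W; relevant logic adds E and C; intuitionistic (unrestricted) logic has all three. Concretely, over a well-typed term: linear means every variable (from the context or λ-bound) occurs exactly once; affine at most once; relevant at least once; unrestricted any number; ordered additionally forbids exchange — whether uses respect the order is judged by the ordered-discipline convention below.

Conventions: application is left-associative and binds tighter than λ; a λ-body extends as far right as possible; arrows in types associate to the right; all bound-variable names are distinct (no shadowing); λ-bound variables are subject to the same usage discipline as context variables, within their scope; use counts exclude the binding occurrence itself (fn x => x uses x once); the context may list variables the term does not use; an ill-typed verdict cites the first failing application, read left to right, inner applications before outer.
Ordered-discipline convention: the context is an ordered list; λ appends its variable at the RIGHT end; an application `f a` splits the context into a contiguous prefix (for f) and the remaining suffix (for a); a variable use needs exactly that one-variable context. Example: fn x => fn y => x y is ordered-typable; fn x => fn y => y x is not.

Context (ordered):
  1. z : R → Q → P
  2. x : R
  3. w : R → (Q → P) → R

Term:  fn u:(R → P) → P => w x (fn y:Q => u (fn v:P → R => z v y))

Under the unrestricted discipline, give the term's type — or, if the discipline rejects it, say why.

not well-typed under unrestricted — not simply typable
counts: z: 1, x: 1, w: 1, u [bound]: 1, y [bound]: 1, v [bound]: 1
order of uses: w, x, u, z, v, y
typing: ill-typed: an application expects R but receives P → R
summary: ordered ✗, linear ✗, affine ✗, relevant ✗, unrestricted ✗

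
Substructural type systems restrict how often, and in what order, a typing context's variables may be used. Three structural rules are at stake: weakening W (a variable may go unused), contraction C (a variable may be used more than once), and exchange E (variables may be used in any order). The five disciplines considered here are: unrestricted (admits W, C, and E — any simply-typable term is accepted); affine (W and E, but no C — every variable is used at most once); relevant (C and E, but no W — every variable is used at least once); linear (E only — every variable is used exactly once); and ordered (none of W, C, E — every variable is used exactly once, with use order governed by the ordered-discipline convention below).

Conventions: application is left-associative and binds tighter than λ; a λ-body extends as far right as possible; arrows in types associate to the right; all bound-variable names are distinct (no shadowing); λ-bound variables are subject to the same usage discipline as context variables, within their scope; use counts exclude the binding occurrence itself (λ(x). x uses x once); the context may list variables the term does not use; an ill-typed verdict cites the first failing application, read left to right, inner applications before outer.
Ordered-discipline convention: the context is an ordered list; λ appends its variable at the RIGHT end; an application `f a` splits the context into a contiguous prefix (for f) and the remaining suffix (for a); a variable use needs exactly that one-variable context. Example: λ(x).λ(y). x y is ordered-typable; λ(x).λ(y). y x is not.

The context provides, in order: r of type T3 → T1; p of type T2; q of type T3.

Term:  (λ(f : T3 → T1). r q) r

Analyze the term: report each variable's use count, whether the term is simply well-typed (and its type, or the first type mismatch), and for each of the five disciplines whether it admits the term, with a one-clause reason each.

counts: r: 2×; p: 0×; q: 1×; f (bound): 0×
use order (left to right): r, q, r
typing: ✓ — T1
ordered: ✗ — repeated use of r ×2; p, f left unused
linear: ✗ — repeated use of r ×2; p, f left unused
affine: ✗ — repeated use of r ×2
relevant: ✗ — p, f left unused
unrestricted: ✓ — typability at T1 is all that's needed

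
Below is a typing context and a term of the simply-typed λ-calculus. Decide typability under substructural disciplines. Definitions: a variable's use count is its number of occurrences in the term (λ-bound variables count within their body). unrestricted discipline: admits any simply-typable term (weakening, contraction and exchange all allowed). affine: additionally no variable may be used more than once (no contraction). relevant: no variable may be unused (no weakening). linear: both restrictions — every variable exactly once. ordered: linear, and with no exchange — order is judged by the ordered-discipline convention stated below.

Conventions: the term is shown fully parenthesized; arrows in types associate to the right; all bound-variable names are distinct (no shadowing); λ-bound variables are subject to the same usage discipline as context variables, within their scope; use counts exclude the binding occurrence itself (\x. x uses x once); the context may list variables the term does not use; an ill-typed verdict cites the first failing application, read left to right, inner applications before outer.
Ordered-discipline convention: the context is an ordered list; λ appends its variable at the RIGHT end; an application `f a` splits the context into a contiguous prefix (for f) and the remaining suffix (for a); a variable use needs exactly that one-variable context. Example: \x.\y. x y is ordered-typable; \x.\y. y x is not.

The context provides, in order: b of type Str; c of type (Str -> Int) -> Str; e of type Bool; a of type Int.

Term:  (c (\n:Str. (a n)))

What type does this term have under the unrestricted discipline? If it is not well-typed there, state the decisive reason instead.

not well-typed under unrestricted — the type mismatch rejects it
variable uses: b ×0; c ×1; e ×0; a ×1; n (bound) ×1
order of uses: c, a, n
typing: ill-typed: applying a non-function (Int)
per-discipline verdicts: ordered ✗ | linear ✗ | affine ✗ | relevant ✗ | unrestricted ✗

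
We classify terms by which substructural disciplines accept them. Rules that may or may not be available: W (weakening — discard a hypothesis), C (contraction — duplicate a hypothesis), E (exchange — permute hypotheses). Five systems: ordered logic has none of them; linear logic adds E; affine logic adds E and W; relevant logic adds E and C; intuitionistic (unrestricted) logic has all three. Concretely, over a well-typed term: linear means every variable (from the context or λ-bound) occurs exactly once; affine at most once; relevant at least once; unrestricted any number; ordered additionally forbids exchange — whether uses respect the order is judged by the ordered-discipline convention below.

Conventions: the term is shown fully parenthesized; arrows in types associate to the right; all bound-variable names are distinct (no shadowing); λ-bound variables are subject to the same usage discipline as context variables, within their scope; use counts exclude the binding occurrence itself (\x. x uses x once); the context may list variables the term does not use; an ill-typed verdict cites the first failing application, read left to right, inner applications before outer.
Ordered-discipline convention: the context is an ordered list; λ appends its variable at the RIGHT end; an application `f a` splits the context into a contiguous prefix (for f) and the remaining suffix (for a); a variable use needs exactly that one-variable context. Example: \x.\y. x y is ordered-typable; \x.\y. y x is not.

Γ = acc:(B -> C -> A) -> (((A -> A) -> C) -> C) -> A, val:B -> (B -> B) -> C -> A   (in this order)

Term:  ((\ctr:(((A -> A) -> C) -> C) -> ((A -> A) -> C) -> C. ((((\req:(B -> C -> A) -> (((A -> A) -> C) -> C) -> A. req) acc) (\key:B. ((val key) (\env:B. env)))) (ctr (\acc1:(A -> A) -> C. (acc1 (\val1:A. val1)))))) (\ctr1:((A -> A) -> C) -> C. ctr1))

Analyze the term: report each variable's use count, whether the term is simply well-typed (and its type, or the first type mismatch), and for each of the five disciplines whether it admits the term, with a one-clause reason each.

usage: acc=1; val=1; ctr [bound]=1; req [bound]=1; key [bound]=1; env [bound]=1; acc1 [bound]=1; val1 [bound]=1; ctr1 [bound]=1
left-to-right use order: req, acc, val, key, env, ctr, acc1, val1, ctr1
typing: well-typed — term : A
ordered: ✓ — acc, val, ctr, req, key, env, acc1, val1, ctr1 once each; derivable with no W/C/E
linear: ✓ — each of acc, val, ctr, req, key, env, acc1, val1, ctr1 used exactly once
affine: ✓ — no duplicate uses among acc, val, ctr, req, key, env, acc1, val1, ctr1
relevant: ✓ — every one of acc, val, ctr, req, key, env, acc1, val1, ctr1 appears
unrestricted: ✓ — typability at A is all that's needed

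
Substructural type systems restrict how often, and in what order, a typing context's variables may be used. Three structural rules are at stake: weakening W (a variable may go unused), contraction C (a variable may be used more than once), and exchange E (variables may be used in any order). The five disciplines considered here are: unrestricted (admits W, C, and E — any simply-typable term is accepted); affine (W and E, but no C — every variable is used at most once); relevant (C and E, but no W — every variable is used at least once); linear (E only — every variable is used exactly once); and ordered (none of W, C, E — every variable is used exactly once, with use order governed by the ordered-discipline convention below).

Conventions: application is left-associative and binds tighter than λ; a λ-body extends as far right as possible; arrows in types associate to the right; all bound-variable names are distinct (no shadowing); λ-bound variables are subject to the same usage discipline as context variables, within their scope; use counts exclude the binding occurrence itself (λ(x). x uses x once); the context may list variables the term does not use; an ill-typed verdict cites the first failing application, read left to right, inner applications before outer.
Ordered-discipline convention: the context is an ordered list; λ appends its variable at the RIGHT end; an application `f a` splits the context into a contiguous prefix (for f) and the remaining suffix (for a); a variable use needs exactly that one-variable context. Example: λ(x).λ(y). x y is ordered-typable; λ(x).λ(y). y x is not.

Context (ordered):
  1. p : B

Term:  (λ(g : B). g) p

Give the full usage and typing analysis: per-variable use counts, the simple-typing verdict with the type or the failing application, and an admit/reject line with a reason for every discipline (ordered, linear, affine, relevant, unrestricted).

variable uses: p: 1×, g [bound]: 1×
left-to-right use order: g, p
typing: well-typed at B
ordered: ✓, single-use (p, g), ordered derivation ok
linear: ✓, single use per variable (p, g)
affine: ✓, at most one use each (p, g)
relevant: ✓, at least one use each (p, g)
unrestricted: ✓, typability at B is all that's needed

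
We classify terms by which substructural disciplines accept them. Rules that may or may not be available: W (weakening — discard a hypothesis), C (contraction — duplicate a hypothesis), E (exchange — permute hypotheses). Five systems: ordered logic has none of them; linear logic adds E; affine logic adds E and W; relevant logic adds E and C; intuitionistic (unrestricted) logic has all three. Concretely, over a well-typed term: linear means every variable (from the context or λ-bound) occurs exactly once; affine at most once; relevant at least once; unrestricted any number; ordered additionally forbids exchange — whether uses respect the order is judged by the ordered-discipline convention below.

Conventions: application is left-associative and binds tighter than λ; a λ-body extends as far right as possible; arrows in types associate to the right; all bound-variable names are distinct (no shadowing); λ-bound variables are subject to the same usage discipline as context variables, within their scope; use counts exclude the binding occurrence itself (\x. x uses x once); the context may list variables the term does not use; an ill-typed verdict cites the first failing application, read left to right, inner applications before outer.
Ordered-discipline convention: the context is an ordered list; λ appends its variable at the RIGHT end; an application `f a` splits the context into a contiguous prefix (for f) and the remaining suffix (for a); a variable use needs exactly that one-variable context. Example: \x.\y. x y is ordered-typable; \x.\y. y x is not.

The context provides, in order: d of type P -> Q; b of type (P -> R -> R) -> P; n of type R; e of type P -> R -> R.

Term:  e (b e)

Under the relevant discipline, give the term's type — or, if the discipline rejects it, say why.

not well-typed under relevant — needs weakening: d, n unused
use counts: d: 0, b: 1, n: 0, e: 2
left-to-right use order: e, b, e
typing: well-typed — term : R -> R
across the five disciplines: ordered ✗ · linear ✗ · affine ✗ · relevant ✗ · unrestricted ✓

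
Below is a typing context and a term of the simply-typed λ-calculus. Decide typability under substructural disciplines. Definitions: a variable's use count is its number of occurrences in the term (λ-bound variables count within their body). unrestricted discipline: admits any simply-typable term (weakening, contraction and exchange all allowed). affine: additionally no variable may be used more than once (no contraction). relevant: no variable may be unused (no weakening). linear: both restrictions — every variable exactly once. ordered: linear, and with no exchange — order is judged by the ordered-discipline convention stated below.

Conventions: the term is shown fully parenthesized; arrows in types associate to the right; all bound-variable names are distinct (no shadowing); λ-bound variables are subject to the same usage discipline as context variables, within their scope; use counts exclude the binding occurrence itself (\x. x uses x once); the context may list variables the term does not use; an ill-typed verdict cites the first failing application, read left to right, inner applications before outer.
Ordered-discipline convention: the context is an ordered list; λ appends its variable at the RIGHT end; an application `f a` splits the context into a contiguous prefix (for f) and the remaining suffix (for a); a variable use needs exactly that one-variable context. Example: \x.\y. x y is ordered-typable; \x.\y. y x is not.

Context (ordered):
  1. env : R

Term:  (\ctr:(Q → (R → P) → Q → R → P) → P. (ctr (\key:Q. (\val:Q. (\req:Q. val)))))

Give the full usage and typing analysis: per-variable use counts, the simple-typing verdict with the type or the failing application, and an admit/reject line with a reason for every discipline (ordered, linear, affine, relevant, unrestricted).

counts: env ×0; ctr (bound) ×1; key (bound) ×0; val (bound) ×1; req (bound) ×0
uses in reading order: ctr, val
typing: ill-typed: an argument Q → Q → Q → Q mismatches the expected Q → (R → P) → Q → R → P
ordered ✗ (a type mismatch blocks all five)
linear ✗ (the type mismatch rejects it)
affine ✗ (not simply typable)
relevant ✗ (fails simple typing)
unrestricted ✗ (a type mismatch blocks all five)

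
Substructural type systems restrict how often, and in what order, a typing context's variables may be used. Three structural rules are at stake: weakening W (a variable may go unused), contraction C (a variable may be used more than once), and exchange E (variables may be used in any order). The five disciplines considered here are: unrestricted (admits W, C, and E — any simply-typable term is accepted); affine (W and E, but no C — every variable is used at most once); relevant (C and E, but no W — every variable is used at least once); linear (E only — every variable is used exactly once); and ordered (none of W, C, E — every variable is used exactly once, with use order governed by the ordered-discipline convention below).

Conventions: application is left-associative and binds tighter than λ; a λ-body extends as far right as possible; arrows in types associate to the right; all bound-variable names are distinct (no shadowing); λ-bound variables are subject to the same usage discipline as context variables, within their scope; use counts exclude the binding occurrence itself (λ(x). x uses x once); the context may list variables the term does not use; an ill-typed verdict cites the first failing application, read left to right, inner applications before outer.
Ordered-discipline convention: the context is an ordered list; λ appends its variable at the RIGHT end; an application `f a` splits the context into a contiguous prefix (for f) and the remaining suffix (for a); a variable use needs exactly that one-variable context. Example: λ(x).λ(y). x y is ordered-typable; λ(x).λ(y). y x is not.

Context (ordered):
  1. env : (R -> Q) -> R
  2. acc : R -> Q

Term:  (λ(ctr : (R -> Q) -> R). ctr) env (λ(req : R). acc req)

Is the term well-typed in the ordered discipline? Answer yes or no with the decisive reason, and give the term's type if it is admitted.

yes — env, acc, ctr, req once each; derivable with no W/C/E; term : R
counts: env: 1×, acc: 1×, ctr [bound]: 1×, req [bound]: 1×
uses in reading order: ctr, env, acc, req
typing: ✓ — R
all disciplines: ordered ✓ | linear ✓ | affine ✓ | relevant ✓ | unrestricted ✓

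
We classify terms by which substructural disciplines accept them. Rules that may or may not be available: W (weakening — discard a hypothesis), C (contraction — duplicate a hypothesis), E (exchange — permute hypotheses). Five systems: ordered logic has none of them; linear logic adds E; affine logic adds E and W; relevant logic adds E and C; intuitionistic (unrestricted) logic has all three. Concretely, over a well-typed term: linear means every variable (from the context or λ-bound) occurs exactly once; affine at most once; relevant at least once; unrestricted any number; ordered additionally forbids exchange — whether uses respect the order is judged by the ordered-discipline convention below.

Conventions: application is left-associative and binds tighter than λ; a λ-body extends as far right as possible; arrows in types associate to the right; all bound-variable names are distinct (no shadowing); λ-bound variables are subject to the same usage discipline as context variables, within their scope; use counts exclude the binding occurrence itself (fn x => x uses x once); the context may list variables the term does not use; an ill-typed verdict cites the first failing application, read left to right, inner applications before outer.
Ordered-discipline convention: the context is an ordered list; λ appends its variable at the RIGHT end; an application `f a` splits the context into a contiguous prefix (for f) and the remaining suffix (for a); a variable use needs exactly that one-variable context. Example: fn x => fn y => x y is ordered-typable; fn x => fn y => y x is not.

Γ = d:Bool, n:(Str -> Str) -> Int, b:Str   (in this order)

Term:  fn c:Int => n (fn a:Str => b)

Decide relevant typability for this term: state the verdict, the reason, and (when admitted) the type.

no — needs weakening: d, c, a unused
use counts: d ×0; n ×1; b ×1; c [bound] ×0; a [bound] ×0
use order (left to right): n, b
typing: well-typed at Int -> Int
per-discipline verdicts: ordered ✗; linear ✗; affine ✓; relevant ✗; unrestricted ✓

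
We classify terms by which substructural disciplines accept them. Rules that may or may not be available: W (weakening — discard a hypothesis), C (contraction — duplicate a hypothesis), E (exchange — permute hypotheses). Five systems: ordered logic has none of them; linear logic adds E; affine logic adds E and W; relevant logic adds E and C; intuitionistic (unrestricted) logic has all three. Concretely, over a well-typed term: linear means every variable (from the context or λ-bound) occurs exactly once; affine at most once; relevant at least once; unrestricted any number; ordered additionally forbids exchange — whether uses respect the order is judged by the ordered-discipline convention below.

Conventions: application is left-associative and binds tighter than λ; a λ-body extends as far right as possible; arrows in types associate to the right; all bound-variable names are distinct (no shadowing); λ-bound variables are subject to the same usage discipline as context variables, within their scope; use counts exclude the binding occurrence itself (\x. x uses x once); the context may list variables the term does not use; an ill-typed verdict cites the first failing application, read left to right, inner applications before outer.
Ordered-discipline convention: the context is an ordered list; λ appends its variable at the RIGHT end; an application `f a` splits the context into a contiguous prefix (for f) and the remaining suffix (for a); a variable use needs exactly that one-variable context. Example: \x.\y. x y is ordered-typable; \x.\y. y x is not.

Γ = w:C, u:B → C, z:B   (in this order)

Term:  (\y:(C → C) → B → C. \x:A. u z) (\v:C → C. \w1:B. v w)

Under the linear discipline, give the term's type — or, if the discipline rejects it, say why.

not well-typed under linear — y, x, w1 never used (weakening)
variable uses: w: 1×; u: 1×; z: 1×; y [bound]: 0×; x [bound]: 0×; v [bound]: 1×; w1 [bound]: 0×
use order (left to right): u, z, v, w
typing: ✓ — A → C
summary: ordered ✗ | linear ✗ | affine ✓ | relevant ✗ | unrestricted ✓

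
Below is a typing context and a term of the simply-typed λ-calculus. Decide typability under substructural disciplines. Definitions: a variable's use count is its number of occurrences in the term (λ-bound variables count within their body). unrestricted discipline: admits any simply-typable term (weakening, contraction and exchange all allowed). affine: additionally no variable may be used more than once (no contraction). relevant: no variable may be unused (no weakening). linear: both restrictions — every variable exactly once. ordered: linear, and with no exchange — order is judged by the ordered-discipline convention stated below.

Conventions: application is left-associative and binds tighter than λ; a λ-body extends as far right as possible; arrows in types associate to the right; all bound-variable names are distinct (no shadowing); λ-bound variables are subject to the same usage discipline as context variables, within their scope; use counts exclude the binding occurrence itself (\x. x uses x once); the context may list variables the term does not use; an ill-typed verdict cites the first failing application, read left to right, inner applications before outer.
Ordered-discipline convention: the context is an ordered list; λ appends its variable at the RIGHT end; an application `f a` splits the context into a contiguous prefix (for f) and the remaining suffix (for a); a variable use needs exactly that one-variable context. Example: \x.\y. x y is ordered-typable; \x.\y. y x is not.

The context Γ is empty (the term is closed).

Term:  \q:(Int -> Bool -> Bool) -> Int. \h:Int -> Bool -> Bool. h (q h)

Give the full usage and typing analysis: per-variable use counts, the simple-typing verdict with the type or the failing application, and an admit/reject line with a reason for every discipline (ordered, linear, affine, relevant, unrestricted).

use counts: q (bound): 1, h (bound): 2
left-to-right use order: h, q, h
typing: well-typed at ((Int -> Bool -> Bool) -> Int) -> (Int -> Bool -> Bool) -> Bool -> Bool
ordered: ✗, h ×2 used more than once (contraction)
linear: ✗, h ×2 used more than once (contraction)
affine: ✗, h ×2 used more than once (contraction)
relevant: ✓, at least one use each (q, h)
unrestricted: ✓, simply typable at ((Int -> Bool -> Bool) -> Int) -> (Int -> Bool -> Bool) -> Bool -> Bool; W, C, E all held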